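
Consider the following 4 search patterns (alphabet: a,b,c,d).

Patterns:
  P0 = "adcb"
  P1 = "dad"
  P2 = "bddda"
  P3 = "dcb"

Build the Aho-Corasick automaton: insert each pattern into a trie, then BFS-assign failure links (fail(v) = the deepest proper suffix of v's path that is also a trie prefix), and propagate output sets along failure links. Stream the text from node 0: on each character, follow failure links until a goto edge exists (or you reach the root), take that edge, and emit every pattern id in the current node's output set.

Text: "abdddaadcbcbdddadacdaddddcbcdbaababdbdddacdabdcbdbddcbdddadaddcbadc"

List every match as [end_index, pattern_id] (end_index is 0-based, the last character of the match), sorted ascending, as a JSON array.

Build:
Trie nodes:
  0='ε' goto a→1 b→8 d→5
  1='a' goto d→2
  2='ad' goto c→3
  3='adc' goto b→4
  4='adcb' goto ·  [P0 ends]
  5='d' goto a→6 c→13
  6='da' goto d→7
  7='dad' goto ·  [P1 ends]
  8='b' goto d→9
  9='bd' goto d→10
  10='bdd' goto d→11
  11='bddd' goto a→12
  12='bddda' goto ·  [P2 ends]
  13='dc' goto b→14
  14='dcb' goto ·  [P3 ends]

BFS fail/out derivation:
  n1('a'): parent n0 fail=0; on 'a' 0 → fail=0;  out ∅∪∅=∅
  n5('d'): parent n0 fail=0; on 'd' 0 → fail=0;  out ∅∪∅=∅
  n8('b'): parent n0 fail=0; on 'b' 0 → fail=0;  out ∅∪∅=∅
  n2('ad'): parent n1 fail=0; on 'd' 0 → fail=5;  out ∅∪∅=∅
  n6('da'): parent n5 fail=0; on 'a' 0 → fail=1;  out ∅∪∅=∅
  n9('bd'): parent n8 fail=0; on 'd' 0 → fail=5;  out ∅∪∅=∅
  n13('dc'): parent n5 fail=0; on 'c' 0 → fail=0;  out ∅∪∅=∅
  n3('adc'): parent n2 fail=5; on 'c' 5 → fail=13;  out ∅∪∅=∅
  n7('dad'): parent n6 fail=1; on 'd' 1 → fail=2;  out {1}∪∅={1}
  n10('bdd'): parent n9 fail=5; on 'd' 5→0 → fail=5;  out ∅∪∅=∅
  n14('dcb'): parent n13 fail=0; on 'b' 0 → fail=8;  out {3}∪∅={3}
  n4('adcb'): parent n3 fail=13; on 'b' 13 → fail=14;  out {0}∪{3}={0,3}
  n11('bddd'): parent n10 fail=5; on 'd' 5→0 → fail=5;  out ∅∪∅=∅
  n12('bddda'): parent n11 fail=5; on 'a' 5 → fail=6;  out {2}∪∅={2}

Run:
[0] read 'a'  n0⇒n1
[1] read 'b'  n1⇒n8 (via fail)
[2] read 'd'  n8⇒n9
[3] read 'd'  n9⇒n10
[4] read 'd'  n10⇒n11
[5] read 'a'  n11⇒n12  emit P2@[1:5]
[6] read 'a'  n12⇒n1 (via fail)
[7] read 'd'  n1⇒n2
[8] read 'c'  n2⇒n3
[9] read 'b'  n3⇒n4  emit P0@[6:9],P3@[7:9]
[10] read 'c'  n4⇒n0 (via fail)
[11] read 'b'  n0⇒n8
[12] read 'd'  n8⇒n9
[13] read 'd'  n9⇒n10
[14] read 'd'  n10⇒n11
[15] read 'a'  n11⇒n12  emit P2@[11:15]
[16] read 'd'  n12⇒n7 (via fail)  emit P1@[14:16]
[17] read 'a'  n7⇒n6 (via fail)
[18] read 'c'  n6⇒n0 (via fail)
[19] read 'd'  n0⇒n5
[20] read 'a'  n5⇒n6
[21] read 'd'  n6⇒n7  emit P1@[19:21]
[22] read 'd'  n7⇒n5 (via fail)
[23] read 'd'  n5⇒n5 (via fail)
[24] read 'd'  n5⇒n5 (via fail)
[25] read 'c'  n5⇒n13
[26] read 'b'  n13⇒n14  emit P3@[24:26]
[27] read 'c'  n14⇒n0 (via fail)
[28] read 'd'  n0⇒n5
[29] read 'b'  n5⇒n8 (via fail)
[30] read 'a'  n8⇒n1 (via fail)
[31] read 'a'  n1⇒n1 (via fail)
[32] read 'b'  n1⇒n8 (via fail)
[33] read 'a'  n8⇒n1 (via fail)
[34] read 'b'  n1⇒n8 (via fail)
[35] read 'd'  n8⇒n9
[36] read 'b'  n9⇒n8 (via fail)
[37] read 'd'  n8⇒n9
[38] read 'd'  n9⇒n10
[39] read 'd'  n10⇒n11
[40] read 'a'  n11⇒n12  emit P2@[36:40]
[41] read 'c'  n12⇒n0 (via fail)
[42] read 'd'  n0⇒n5
[43] read 'a'  n5⇒n6
[44] read 'b'  n6⇒n8 (via fail)
[45] read 'd'  n8⇒n9
[46] read 'c'  n9⇒n13 (via fail)
[47] read 'b'  n13⇒n14  emit P3@[45:47]
[48] read 'd'  n14⇒n9 (via fail)
[49] read 'b'  n9⇒n8 (via fail)
[50] read 'd'  n8⇒n9
[51] read 'd'  n9⇒n10
[52] read 'c'  n10⇒n13 (via fail)
[53] read 'b'  n13⇒n14  emit P3@[51:53]
[54] read 'd'  n14⇒n9 (via fail)
[55] read 'd'  n9⇒n10
[56] read 'd'  n10⇒n11
[57] read 'a'  n11⇒n12  emit P2@[53:57]
[58] read 'd'  n12⇒n7 (via fail)  emit P1@[56:58]
[59] read 'a'  n7⇒n6 (via fail)
[60] read 'd'  n6⇒n7  emit P1@[58:60]
[61] read 'd'  n7⇒n5 (via fail)
[62] read 'c'  n5⇒n13
[63] read 'b'  n13⇒n14  emit P3@[61:63]
[64] read 'a'  n14⇒n1 (via fail)
[65] read 'd'  n1⇒n2
[66] read 'c'  n2⇒n3

Result: [[5,2],[9,0],[9,3],[15,2],[16,1],[21,1],[26,3],[40,2],[47,3],[53,3],[57,2],[58,1],[60,1],[63,3]]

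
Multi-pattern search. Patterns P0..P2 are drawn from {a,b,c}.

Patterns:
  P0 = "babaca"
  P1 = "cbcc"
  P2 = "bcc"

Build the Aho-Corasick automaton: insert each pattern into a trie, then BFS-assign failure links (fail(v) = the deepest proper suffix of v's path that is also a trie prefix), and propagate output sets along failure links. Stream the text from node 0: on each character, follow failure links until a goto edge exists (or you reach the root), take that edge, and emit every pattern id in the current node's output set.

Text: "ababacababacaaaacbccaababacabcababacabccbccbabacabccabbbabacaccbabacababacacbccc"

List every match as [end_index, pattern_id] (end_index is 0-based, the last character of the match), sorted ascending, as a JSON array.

Construct AC machine:
Trie nodes:
  0='ε' goto b→1 c→7
  1='b' goto a→2 c→11
  2='ba' goto b→3
  3='bab' goto a→4
  4='baba' goto c→5
  5='babac' goto a→6
  6='babaca' goto ·  ←P0
  7='c' goto b→8
  8='cb' goto c→9
  9='cbc' goto c→10
  10='cbcc' goto ·  ←P1
  11='bc' goto c→12
  12='bcc' goto ·  ←P2

Failure links (BFS by depth):
  fail(1) 'b': from fail(0)=0 chase 'b': 0 ⇒ 0;  out=∅∪out(0)=∅
  fail(7) 'c': from fail(0)=0 chase 'c': 0 ⇒ 0;  out=∅∪out(0)=∅
  fail(2) 'ba': from fail(1)=0 chase 'a': 0 ⇒ 0;  out=∅∪out(0)=∅
  fail(8) 'cb': from fail(7)=0 chase 'b': 0 ⇒ 1;  out=∅∪out(1)=∅
  fail(11) 'bc': from fail(1)=0 chase 'c': 0 ⇒ 7;  out=∅∪out(7)=∅
  fail(3) 'bab': from fail(2)=0 chase 'b': 0 ⇒ 1;  out=∅∪out(1)=∅
  fail(9) 'cbc': from fail(8)=1 chase 'c': 1 ⇒ 11;  out=∅∪out(11)=∅
  fail(12) 'bcc': from fail(11)=7 chase 'c': 7→0 ⇒ 7;  out={2}∪out(7)={2}
  fail(4) 'baba': from fail(3)=1 chase 'a': 1 ⇒ 2;  out=∅∪out(2)=∅
  fail(10) 'cbcc': from fail(9)=11 chase 'c': 11 ⇒ 12;  out={1}∪out(12)={1,2}
  fail(5) 'babac': from fail(4)=2 chase 'c': 2→0 ⇒ 7;  out=∅∪out(7)=∅
  fail(6) 'babaca': from fail(5)=7 chase 'a': 7→0 ⇒ 0;  out={0}∪out(0)={0}

Text stream:
pos 0 'a': at 0
pos 1 'b': at 1
pos 2 'a': at 2
pos 3 'b': at 3
pos 4 'a': at 4
pos 5 'c': at 5
pos 6 'a': at 6  → match P0@[1:6]
pos 7 'b': at 1 (fail-walked)
pos 8 'a': at 2
pos 9 'b': at 3
pos 10 'a': at 4
pos 11 'c': at 5
pos 12 'a': at 6  → match P0@[7:12]
pos 13 'a': at 0 (fail-walked)
pos 14 'a': at 0
pos 15 'a': at 0
pos 16 'c': at 7
pos 17 'b': at 8
pos 18 'c': at 9
pos 19 'c': at 10  → match P1@[16:19],P2@[17:19]
pos 20 'a': at 0 (fail-walked)
pos 21 'a': at 0
pos 22 'b': at 1
pos 23 'a': at 2
pos 24 'b': at 3
pos 25 'a': at 4
pos 26 'c': at 5
pos 27 'a': at 6  → match P0@[22:27]
pos 28 'b': at 1 (fail-walked)
pos 29 'c': at 11
pos 30 'a': at 0 (fail-walked)
pos 31 'b': at 1
pos 32 'a': at 2
pos 33 'b': at 3
pos 34 'a': at 4
pos 35 'c': at 5
pos 36 'a': at 6  → match P0@[31:36]
pos 37 'b': at 1 (fail-walked)
pos 38 'c': at 11
pos 39 'c': at 12  → match P2@[37:39]
pos 40 'b': at 8 (fail-walked)
pos 41 'c': at 9
pos 42 'c': at 10  → match P1@[39:42],P2@[40:42]
pos 43 'b': at 8 (fail-walked)
pos 44 'a': at 2 (fail-walked)
pos 45 'b': at 3
pos 46 'a': at 4
pos 47 'c': at 5
pos 48 'a': at 6  → match P0@[43:48]
pos 49 'b': at 1 (fail-walked)
pos 50 'c': at 11
pos 51 'c': at 12  → match P2@[49:51]
pos 52 'a': at 0 (fail-walked)
pos 53 'b': at 1
pos 54 'b': at 1 (fail-walked)
pos 55 'b': at 1 (fail-walked)
pos 56 'a': at 2
pos 57 'b': at 3
pos 58 'a': at 4
pos 59 'c': at 5
pos 60 'a': at 6  → match P0@[55:60]
pos 61 'c': at 7 (fail-walked)
pos 62 'c': at 7 (fail-walked)
pos 63 'b': at 8
pos 64 'a': at 2 (fail-walked)
pos 65 'b': at 3
pos 66 'a': at 4
pos 67 'c': at 5
pos 68 'a': at 6  → match P0@[63:68]
pos 69 'b': at 1 (fail-walked)
pos 70 'a': at 2
pos 71 'b': at 3
pos 72 'a': at 4
pos 73 'c': at 5
pos 74 'a': at 6  → match P0@[69:74]
pos 75 'c': at 7 (fail-walked)
pos 76 'b': at 8
pos 77 'c': at 9
pos 78 'c': at 10  → match P1@[75:78],P2@[76:78]
pos 79 'c': at 7 (fail-walked)

Matches: [[6,0],[12,0],[19,1],[19,2],[27,0],[36,0],[39,2],[42,1],[42,2],[48,0],[51,2],[60,0],[68,0],[74,0],[78,1],[78,2]]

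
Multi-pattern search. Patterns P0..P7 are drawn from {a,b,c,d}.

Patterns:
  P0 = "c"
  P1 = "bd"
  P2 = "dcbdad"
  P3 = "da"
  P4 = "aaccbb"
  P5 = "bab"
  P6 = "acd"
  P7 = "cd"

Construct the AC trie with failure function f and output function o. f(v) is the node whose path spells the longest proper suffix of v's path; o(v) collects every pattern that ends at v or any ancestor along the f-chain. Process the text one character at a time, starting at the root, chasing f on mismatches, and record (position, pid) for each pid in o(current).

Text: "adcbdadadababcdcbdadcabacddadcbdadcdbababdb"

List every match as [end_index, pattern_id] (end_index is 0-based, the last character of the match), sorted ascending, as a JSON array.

Build:
Trie nodes:
  0='ε' goto a→11 b→2 c→1 d→4
  1='c' goto d→21  ←P0
  2='b' goto a→17 d→3
  3='bd' goto ·  ←P1
  4='d' goto a→10 c→5
  5='dc' goto b→6
  6='dcb' goto d→7
  7='dcbd' goto a→8
  8='dcbda' goto d→9
  9='dcbdad' goto ·  ←P2
  10='da' goto ·  ←P3
  11='a' goto a→12 c→19
  12='aa' goto c→13
  13='aac' goto c→14
  14='aacc' goto b→15
  15='aaccb' goto b→16
  16='aaccbb' goto ·  ←P4
  17='ba' goto b→18
  18='bab' goto ·  ←P5
  19='ac' goto d→20
  20='acd' goto ·  ←P6
  21='cd' goto ·  ←P7

BFS fail/out derivation:
  fail(1) 'c': from fail(0)=0 chase 'c': 0 ⇒ 0;  out={0}∪out(0)={0}
  fail(2) 'b': from fail(0)=0 chase 'b': 0 ⇒ 0;  out=∅∪out(0)=∅
  fail(4) 'd': from fail(0)=0 chase 'd': 0 ⇒ 0;  out=∅∪out(0)=∅
  fail(11) 'a': from fail(0)=0 chase 'a': 0 ⇒ 0;  out=∅∪out(0)=∅
  fail(3) 'bd': from fail(2)=0 chase 'd': 0 ⇒ 4;  out={1}∪out(4)={1}
  fail(5) 'dc': from fail(4)=0 chase 'c': 0 ⇒ 1;  out=∅∪out(1)={0}
  fail(10) 'da': from fail(4)=0 chase 'a': 0 ⇒ 11;  out={3}∪out(11)={3}
  fail(12) 'aa': from fail(11)=0 chase 'a': 0 ⇒ 11;  out=∅∪out(11)=∅
  fail(17) 'ba': from fail(2)=0 chase 'a': 0 ⇒ 11;  out=∅∪out(11)=∅
  fail(19) 'ac': from fail(11)=0 chase 'c': 0 ⇒ 1;  out=∅∪out(1)={0}
  fail(21) 'cd': from fail(1)=0 chase 'd': 0 ⇒ 4;  out={7}∪out(4)={7}
  fail(6) 'dcb': from fail(5)=1 chase 'b': 1→0 ⇒ 2;  out=∅∪out(2)=∅
  fail(13) 'aac': from fail(12)=11 chase 'c': 11 ⇒ 19;  out=∅∪out(19)={0}
  fail(18) 'bab': from fail(17)=11 chase 'b': 11→0 ⇒ 2;  out={5}∪out(2)={5}
  fail(20) 'acd': from fail(19)=1 chase 'd': 1 ⇒ 21;  out={6}∪out(21)={6,7}
  fail(7) 'dcbd': from fail(6)=2 chase 'd': 2 ⇒ 3;  out=∅∪out(3)={1}
  fail(14) 'aacc': from fail(13)=19 chase 'c': 19→1→0 ⇒ 1;  out=∅∪out(1)={0}
  fail(8) 'dcbda': from fail(7)=3 chase 'a': 3→4 ⇒ 10;  out=∅∪out(10)={3}
  fail(15) 'aaccb': from fail(14)=1 chase 'b': 1→0 ⇒ 2;  out=∅∪out(2)=∅
  fail(9) 'dcbdad': from fail(8)=10 chase 'd': 10→11→0 ⇒ 4;  out={2}∪out(4)={2}
  fail(16) 'aaccbb': from fail(15)=2 chase 'b': 2→0 ⇒ 2;  out={4}∪out(2)={4}

Scan:
pos 0 'a': at 11
pos 1 'd': at 4 ·f
pos 2 'c': at 5  emit P0@[2:2]
pos 3 'b': at 6
pos 4 'd': at 7  emit P1@[3:4]
pos 5 'a': at 8  emit P3@[4:5]
pos 6 'd': at 9  emit P2@[1:6]
pos 7 'a': at 10 ·f  emit P3@[6:7]
pos 8 'd': at 4 ·f
pos 9 'a': at 10  emit P3@[8:9]
pos 10 'b': at 2 ·f
pos 11 'a': at 17
pos 12 'b': at 18  emit P5@[10:12]
pos 13 'c': at 1 ·f  emit P0@[13:13]
pos 14 'd': at 21  emit P7@[13:14]
pos 15 'c': at 5 ·f  emit P0@[15:15]
pos 16 'b': at 6
pos 17 'd': at 7  emit P1@[16:17]
pos 18 'a': at 8  emit P3@[17:18]
pos 19 'd': at 9  emit P2@[14:19]
pos 20 'c': at 5 ·f  emit P0@[20:20]
pos 21 'a': at 11 ·f
pos 22 'b': at 2 ·f
pos 23 'a': at 17
pos 24 'c': at 19 ·f  emit P0@[24:24]
pos 25 'd': at 20  emit P6@[23:25],P7@[24:25]
pos 26 'd': at 4 ·f
pos 27 'a': at 10  emit P3@[26:27]
pos 28 'd': at 4 ·f
pos 29 'c': at 5  emit P0@[29:29]
pos 30 'b': at 6
pos 31 'd': at 7  emit P1@[30:31]
pos 32 'a': at 8  emit P3@[31:32]
pos 33 'd': at 9  emit P2@[28:33]
pos 34 'c': at 5 ·f  emit P0@[34:34]
pos 35 'd': at 21 ·f  emit P7@[34:35]
pos 36 'b': at 2 ·f
pos 37 'a': at 17
pos 38 'b': at 18  emit P5@[36:38]
pos 39 'a': at 17 ·f
pos 40 'b': at 18  emit P5@[38:40]
pos 41 'd': at 3 ·f  emit P1@[40:41]
pos 42 'b': at 2 ·f

Result: [[2,0],[4,1],[5,3],[6,2],[7,3],[9,3],[12,5],[13,0],[14,7],[15,0],[17,1],[18,3],[19,2],[20,0],[24,0],[25,6],[25,7],[27,3],[29,0],[31,1],[32,3],[33,2],[34,0],[35,7],[38,5],[40,5],[41,1]]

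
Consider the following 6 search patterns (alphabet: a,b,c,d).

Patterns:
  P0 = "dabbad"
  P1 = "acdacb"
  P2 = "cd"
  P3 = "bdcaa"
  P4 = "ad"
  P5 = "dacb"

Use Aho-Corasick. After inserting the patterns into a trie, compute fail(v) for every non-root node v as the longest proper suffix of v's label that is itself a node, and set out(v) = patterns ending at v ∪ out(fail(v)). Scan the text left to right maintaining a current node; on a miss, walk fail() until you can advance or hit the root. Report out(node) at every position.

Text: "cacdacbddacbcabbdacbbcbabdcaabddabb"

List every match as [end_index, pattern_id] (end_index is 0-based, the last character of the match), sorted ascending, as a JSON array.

Build:
Trie nodes:
  n0 'ε': a→7 b→15 c→13 d→1
  n1 'd': a→2
  n2 'da': b→3 c→21
  n3 'dab': b→4
  n4 'dabb': a→5
  n5 'dabba': d→6
  n6 'dabbad': ·  ←P0
  n7 'a': c→8 d→20
  n8 'ac': d→9
  n9 'acd': a→10
  n10 'acda': c→11
  n11 'acdac': b→12
  n12 'acdacb': ·  ←P1
  n13 'c': d→14
  n14 'cd': ·  ←P2
  n15 'b': d→16
  n16 'bd': c→17
  n17 'bdc': a→18
  n18 'bdca': a→19
  n19 'bdcaa': ·  ←P3
  n20 'ad': ·  ←P4
  n21 'dac': b→22
  n22 'dacb': ·  ←P5

BFS fail/out derivation:
  n1('d'): parent n0 fail=0; on 'd' 0 → fail=0;  out ∅∪∅=∅
  n7('a'): parent n0 fail=0; on 'a' 0 → fail=0;  out ∅∪∅=∅
  n13('c'): parent n0 fail=0; on 'c' 0 → fail=0;  out ∅∪∅=∅
  n15('b'): parent n0 fail=0; on 'b' 0 → fail=0;  out ∅∪∅=∅
  n2('da'): parent n1 fail=0; on 'a' 0 → fail=7;  out ∅∪∅=∅
  n8('ac'): parent n7 fail=0; on 'c' 0 → fail=13;  out ∅∪∅=∅
  n14('cd'): parent n13 fail=0; on 'd' 0 → fail=1;  out {2}∪∅={2}
  n16('bd'): parent n15 fail=0; on 'd' 0 → fail=1;  out ∅∪∅=∅
  n20('ad'): parent n7 fail=0; on 'd' 0 → fail=1;  out {4}∪∅={4}
  n3('dab'): parent n2 fail=7; on 'b' 7→0 → fail=15;  out ∅∪∅=∅
  n9('acd'): parent n8 fail=13; on 'd' 13 → fail=14;  out ∅∪{2}={2}
  n17('bdc'): parent n16 fail=1; on 'c' 1→0 → fail=13;  out ∅∪∅=∅
  n21('dac'): parent n2 fail=7; on 'c' 7 → fail=8;  out ∅∪∅=∅
  n4('dabb'): parent n3 fail=15; on 'b' 15→0 → fail=15;  out ∅∪∅=∅
  n10('acda'): parent n9 fail=14; on 'a' 14→1 → fail=2;  out ∅∪∅=∅
  n18('bdca'): parent n17 fail=13; on 'a' 13→0 → fail=7;  out ∅∪∅=∅
  n22('dacb'): parent n21 fail=8; on 'b' 8→13→0 → fail=15;  out {5}∪∅={5}
  n5('dabba'): parent n4 fail=15; on 'a' 15→0 → fail=7;  out ∅∪∅=∅
  n11('acdac'): parent n10 fail=2; on 'c' 2 → fail=21;  out ∅∪∅=∅
  n19('bdcaa'): parent n18 fail=7; on 'a' 7→0 → fail=7;  out {3}∪∅={3}
  n6('dabbad'): parent n5 fail=7; on 'd' 7 → fail=20;  out {0}∪{4}={0,4}
  n12('acdacb'): parent n11 fail=21; on 'b' 21 → fail=22;  out {1}∪{5}={1,5}

Run:
[0] read 'c'  n0⇒n13
[1] read 'a'  n13⇒n7 ·f
[2] read 'c'  n7⇒n8
[3] read 'd'  n8⇒n9  emit P2@[2:3]
[4] read 'a'  n9⇒n10
[5] read 'c'  n10⇒n11
[6] read 'b'  n11⇒n12  emit P1@[1:6],P5@[3:6]
[7] read 'd'  n12⇒n16 ·f
[8] read 'd'  n16⇒n1 ·f
[9] read 'a'  n1⇒n2
[10] read 'c'  n2⇒n21
[11] read 'b'  n21⇒n22  emit P5@[8:11]
[12] read 'c'  n22⇒n13 ·f
[13] read 'a'  n13⇒n7 ·f
[14] read 'b'  n7⇒n15 ·f
[15] read 'b'  n15⇒n15 ·f
[16] read 'd'  n15⇒n16
[17] read 'a'  n16⇒n2 ·f
[18] read 'c'  n2⇒n21
[19] read 'b'  n21⇒n22  emit P5@[16:19]
[20] read 'b'  n22⇒n15 ·f
[21] read 'c'  n15⇒n13 ·f
[22] read 'b'  n13⇒n15 ·f
[23] read 'a'  n15⇒n7 ·f
[24] read 'b'  n7⇒n15 ·f
[25] read 'd'  n15⇒n16
[26] read 'c'  n16⇒n17
[27] read 'a'  n17⇒n18
[28] read 'a'  n18⇒n19  emit P3@[24:28]
[29] read 'b'  n19⇒n15 ·f
[30] read 'd'  n15⇒n16
[31] read 'd'  n16⇒n1 ·f
[32] read 'a'  n1⇒n2
[33] read 'b'  n2⇒n3
[34] read 'b'  n3⇒n4

Result: [[3,2],[6,1],[6,5],[11,5],[19,5],[28,3]]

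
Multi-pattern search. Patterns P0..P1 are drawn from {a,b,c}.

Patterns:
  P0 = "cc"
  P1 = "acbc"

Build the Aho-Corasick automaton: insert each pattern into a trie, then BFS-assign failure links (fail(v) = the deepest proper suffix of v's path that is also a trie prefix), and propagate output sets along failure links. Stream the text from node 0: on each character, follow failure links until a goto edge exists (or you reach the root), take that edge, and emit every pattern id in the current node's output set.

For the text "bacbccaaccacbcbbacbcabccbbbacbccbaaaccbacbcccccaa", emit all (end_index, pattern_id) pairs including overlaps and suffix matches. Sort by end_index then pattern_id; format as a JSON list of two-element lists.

Build automaton:
Trie nodes:
  0='ε' goto a→3 c→1
  1='c' goto c→2
  2='cc' goto ·  ←P0
  3='a' goto c→4
  4='ac' goto b→5
  5='acb' goto c→6
  6='acbc' goto ·  ←P1

Failure links (BFS by depth):
  n1('c'): parent n0 fail=0; on 'c' 0 → fail=0;  out ∅∪∅=∅
  n3('a'): parent n0 fail=0; on 'a' 0 → fail=0;  out ∅∪∅=∅
  n2('cc'): parent n1 fail=0; on 'c' 0 → fail=1;  out {0}∪∅={0}
  n4('ac'): parent n3 fail=0; on 'c' 0 → fail=1;  out ∅∪∅=∅
  n5('acb'): parent n4 fail=1; on 'b' 1→0 → fail=0;  out ∅∪∅=∅
  n6('acbc'): parent n5 fail=0; on 'c' 0 → fail=1;  out {1}∪∅={1}

Text stream:
[0] read 'b'  n0⇒n0
[1] read 'a'  n0⇒n3
[2] read 'c'  n3⇒n4
[3] read 'b'  n4⇒n5
[4] read 'c'  n5⇒n6  emit P1@[1:4]
[5] read 'c'  n6⇒n2 ·f  emit P0@[4:5]
[6] read 'a'  n2⇒n3 ·f
[7] read 'a'  n3⇒n3 ·f
[8] read 'c'  n3⇒n4
[9] read 'c'  n4⇒n2 ·f  emit P0@[8:9]
[10] read 'a'  n2⇒n3 ·f
[11] read 'c'  n3⇒n4
[12] read 'b'  n4⇒n5
[13] read 'c'  n5⇒n6  emit P1@[10:13]
[14] read 'b'  n6⇒n0 ·f
[15] read 'b'  n0⇒n0
[16] read 'a'  n0⇒n3
[17] read 'c'  n3⇒n4
[18] read 'b'  n4⇒n5
[19] read 'c'  n5⇒n6  emit P1@[16:19]
[20] read 'a'  n6⇒n3 ·f
[21] read 'b'  n3⇒n0 ·f
[22] read 'c'  n0⇒n1
[23] read 'c'  n1⇒n2  emit P0@[22:23]
[24] read 'b'  n2⇒n0 ·f
[25] read 'b'  n0⇒n0
[26] read 'b'  n0⇒n0
[27] read 'a'  n0⇒n3
[28] read 'c'  n3⇒n4
[29] read 'b'  n4⇒n5
[30] read 'c'  n5⇒n6  emit P1@[27:30]
[31] read 'c'  n6⇒n2 ·f  emit P0@[30:31]
[32] read 'b'  n2⇒n0 ·f
[33] read 'a'  n0⇒n3
[34] read 'a'  n3⇒n3 ·f
[35] read 'a'  n3⇒n3 ·f
[36] read 'c'  n3⇒n4
[37] read 'c'  n4⇒n2 ·f  emit P0@[36:37]
[38] read 'b'  n2⇒n0 ·f
[39] read 'a'  n0⇒n3
[40] read 'c'  n3⇒n4
[41] read 'b'  n4⇒n5
[42] read 'c'  n5⇒n6  emit P1@[39:42]
[43] read 'c'  n6⇒n2 ·f  emit P0@[42:43]
[44] read 'c'  n2⇒n2 ·f  emit P0@[43:44]
[45] read 'c'  n2⇒n2 ·f  emit P0@[44:45]
[46] read 'c'  n2⇒n2 ·f  emit P0@[45:46]
[47] read 'a'  n2⇒n3 ·f
[48] read 'a'  n3⇒n3 ·f

Matches: [[4,1],[5,0],[9,0],[13,1],[19,1],[23,0],[30,1],[31,0],[37,0],[42,1],[43,0],[44,0],[45,0],[46,0]]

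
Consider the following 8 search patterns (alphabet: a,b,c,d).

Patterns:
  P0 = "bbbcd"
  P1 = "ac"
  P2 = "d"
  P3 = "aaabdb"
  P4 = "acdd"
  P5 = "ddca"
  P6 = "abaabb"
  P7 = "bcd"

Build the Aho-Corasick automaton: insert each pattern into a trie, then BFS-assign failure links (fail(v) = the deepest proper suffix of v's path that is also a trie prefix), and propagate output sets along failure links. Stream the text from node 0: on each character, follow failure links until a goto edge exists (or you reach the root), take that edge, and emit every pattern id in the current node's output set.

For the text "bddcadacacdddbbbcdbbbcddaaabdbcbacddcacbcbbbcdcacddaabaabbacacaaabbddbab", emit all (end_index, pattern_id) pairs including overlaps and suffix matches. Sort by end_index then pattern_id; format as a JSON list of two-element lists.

Build:
Trie nodes:
  n0 'ε': a→6 b→1 d→8
  n1 'b': b→2 c→24
  n2 'bb': b→3
  n3 'bbb': c→4
  n4 'bbbc': d→5
  n5 'bbbcd': ·  ←P0
  n6 'a': a→9 b→19 c→7
  n7 'ac': d→14  ←P1
  n8 'd': d→16  ←P2
  n9 'aa': a→10
  n10 'aaa': b→11
  n11 'aaab': d→12
  n12 'aaabd': b→13
  n13 'aaabdb': ·  ←P3
  n14 'acd': d→15
  n15 'acdd': ·  ←P4
  n16 'dd': c→17
  n17 'ddc': a→18
  n18 'ddca': ·  ←P5
  n19 'ab': a→20
  n20 'aba': a→21
  n21 'abaa': b→22
  n22 'abaab': b→23
  n23 'abaabb': ·  ←P6
  n24 'bc': d→25
  n25 'bcd': ·  ←P7

BFS fail/out derivation:
  n1('b'): parent n0 fail=0; on 'b' 0 → fail=0;  out ∅∪∅=∅
  n6('a'): parent n0 fail=0; on 'a' 0 → fail=0;  out ∅∪∅=∅
  n8('d'): parent n0 fail=0; on 'd' 0 → fail=0;  out {2}∪∅={2}
  n2('bb'): parent n1 fail=0; on 'b' 0 → fail=1;  out ∅∪∅=∅
  n7('ac'): parent n6 fail=0; on 'c' 0 → fail=0;  out {1}∪∅={1}
  n9('aa'): parent n6 fail=0; on 'a' 0 → fail=6;  out ∅∪∅=∅
  n16('dd'): parent n8 fail=0; on 'd' 0 → fail=8;  out ∅∪{2}={2}
  n19('ab'): parent n6 fail=0; on 'b' 0 → fail=1;  out ∅∪∅=∅
  n24('bc'): parent n1 fail=0; on 'c' 0 → fail=0;  out ∅∪∅=∅
  n3('bbb'): parent n2 fail=1; on 'b' 1 → fail=2;  out ∅∪∅=∅
  n10('aaa'): parent n9 fail=6; on 'a' 6 → fail=9;  out ∅∪∅=∅
  n14('acd'): parent n7 fail=0; on 'd' 0 → fail=8;  out ∅∪{2}={2}
  n17('ddc'): parent n16 fail=8; on 'c' 8→0 → fail=0;  out ∅∪∅=∅
  n20('aba'): parent n19 fail=1; on 'a' 1→0 → fail=6;  out ∅∪∅=∅
  n25('bcd'): parent n24 fail=0; on 'd' 0 → fail=8;  out {7}∪{2}={2,7}
  n4('bbbc'): parent n3 fail=2; on 'c' 2→1 → fail=24;  out ∅∪∅=∅
  n11('aaab'): parent n10 fail=9; on 'b' 9→6 → fail=19;  out ∅∪∅=∅
  n15('acdd'): parent n14 fail=8; on 'd' 8 → fail=16;  out {4}∪{2}={2,4}
  n18('ddca'): parent n17 fail=0; on 'a' 0 → fail=6;  out {5}∪∅={5}
  n21('abaa'): parent n20 fail=6; on 'a' 6 → fail=9;  out ∅∪∅=∅
  n5('bbbcd'): parent n4 fail=24; on 'd' 24 → fail=25;  out {0}∪{2,7}={0,2,7}
  n12('aaabd'): parent n11 fail=19; on 'd' 19→1→0 → fail=8;  out ∅∪{2}={2}
  n22('abaab'): parent n21 fail=9; on 'b' 9→6 → fail=19;  out ∅∪∅=∅
  n13('aaabdb'): parent n12 fail=8; on 'b' 8→0 → fail=1;  out {3}∪∅={3}
  n23('abaabb'): parent n22 fail=19; on 'b' 19→1 → fail=2;  out {6}∪∅={6}

Run:
i=0 'b': node 0→1
i=1 'd': node 1→8 ·f  emit P2@[1:1]
i=2 'd': node 8→16  emit P2@[2:2]
i=3 'c': node 16→17
i=4 'a': node 17→18  emit P5@[1:4]
i=5 'd': node 18→8 ·f  emit P2@[5:5]
i=6 'a': node 8→6 ·f
i=7 'c': node 6→7  emit P1@[6:7]
i=8 'a': node 7→6 ·f
i=9 'c': node 6→7  emit P1@[8:9]
i=10 'd': node 7→14  emit P2@[10:10]
i=11 'd': node 14→15  emit P2@[11:11],P4@[8:11]
i=12 'd': node 15→16 ·f  emit P2@[12:12]
i=13 'b': node 16→1 ·f
i=14 'b': node 1→2
i=15 'b': node 2→3
i=16 'c': node 3→4
i=17 'd': node 4→5  emit P0@[13:17],P2@[17:17],P7@[15:17]
i=18 'b': node 5→1 ·f
i=19 'b': node 1→2
i=20 'b': node 2→3
i=21 'c': node 3→4
i=22 'd': node 4→5  emit P0@[18:22],P2@[22:22],P7@[20:22]
i=23 'd': node 5→16 ·f  emit P2@[23:23]
i=24 'a': node 16→6 ·f
i=25 'a': node 6→9
i=26 'a': node 9→10
i=27 'b': node 10→11
i=28 'd': node 11→12  emit P2@[28:28]
i=29 'b': node 12→13  emit P3@[24:29]
i=30 'c': node 13→24 ·f
i=31 'b': node 24→1 ·f
i=32 'a': node 1→6 ·f
i=33 'c': node 6→7  emit P1@[32:33]
i=34 'd': node 7→14  emit P2@[34:34]
i=35 'd': node 14→15  emit P2@[35:35],P4@[32:35]
i=36 'c': node 15→17 ·f
i=37 'a': node 17→18  emit P5@[34:37]
i=38 'c': node 18→7 ·f  emit P1@[37:38]
i=39 'b': node 7→1 ·f
i=40 'c': node 1→24
i=41 'b': node 24→1 ·f
i=42 'b': node 1→2
i=43 'b': node 2→3
i=44 'c': node 3→4
i=45 'd': node 4→5  emit P0@[41:45],P2@[45:45],P7@[43:45]
i=46 'c': node 5→0 ·f
i=47 'a': node 0→6
i=48 'c': node 6→7  emit P1@[47:48]
i=49 'd': node 7→14  emit P2@[49:49]
i=50 'd': node 14→15  emit P2@[50:50],P4@[47:50]
i=51 'a': node 15→6 ·f
i=52 'a': node 6→9
i=53 'b': node 9→19 ·f
i=54 'a': node 19→20
i=55 'a': node 20→21
i=56 'b': node 21→22
i=57 'b': node 22→23  emit P6@[52:57]
i=58 'a': node 23→6 ·f
i=59 'c': node 6→7  emit P1@[58:59]
i=60 'a': node 7→6 ·f
i=61 'c': node 6→7  emit P1@[60:61]
i=62 'a': node 7→6 ·f
i=63 'a': node 6→9
i=64 'a': node 9→10
i=65 'b': node 10→11
i=66 'b': node 11→2 ·f
i=67 'd': node 2→8 ·f  emit P2@[67:67]
i=68 'd': node 8→16  emit P2@[68:68]
i=69 'b': node 16→1 ·f
i=70 'a': node 1→6 ·f
i=71 'b': node 6→19

Matches: [[1,2],[2,2],[4,5],[5,2],[7,1],[9,1],[10,2],[11,2],[11,4],[12,2],[17,0],[17,2],[17,7],[22,0],[22,2],[22,7],[23,2],[28,2],[29,3],[33,1],[34,2],[35,2],[35,4],[37,5],[38,1],[45,0],[45,2],[45,7],[48,1],[49,2],[50,2],[50,4],[57,6],[59,1],[61,1],[67,2],[68,2]]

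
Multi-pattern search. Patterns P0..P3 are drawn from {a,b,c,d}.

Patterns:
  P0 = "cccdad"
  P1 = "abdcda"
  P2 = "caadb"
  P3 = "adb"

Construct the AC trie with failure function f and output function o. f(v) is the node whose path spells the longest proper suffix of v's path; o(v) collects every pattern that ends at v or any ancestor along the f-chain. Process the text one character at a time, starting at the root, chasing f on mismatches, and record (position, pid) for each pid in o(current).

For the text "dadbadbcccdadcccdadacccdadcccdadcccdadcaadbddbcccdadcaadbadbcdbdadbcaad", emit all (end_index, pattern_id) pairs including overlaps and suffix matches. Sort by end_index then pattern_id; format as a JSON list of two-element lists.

Build automaton:
Trie nodes:
  0='ε' goto a→7 c→1
  1='c' goto a→13 c→2
  2='cc' goto c→3
  3='ccc' goto d→4
  4='cccd' goto a→5
  5='cccda' goto d→6
  6='cccdad' goto ·  ←P0
  7='a' goto b→8 d→17
  8='ab' goto d→9
  9='abd' goto c→10
  10='abdc' goto d→11
  11='abdcd' goto a→12
  12='abdcda' goto ·  ←P1
  13='ca' goto a→14
  14='caa' goto d→15
  15='caad' goto b→16
  16='caadb' goto ·  ←P2
  17='ad' goto b→18
  18='adb' goto ·  ←P3

BFS fail/out derivation:
  n1('c'): parent n0 fail=0; on 'c' 0 → fail=0;  out ∅∪∅=∅
  n7('a'): parent n0 fail=0; on 'a' 0 → fail=0;  out ∅∪∅=∅
  n2('cc'): parent n1 fail=0; on 'c' 0 → fail=1;  out ∅∪∅=∅
  n8('ab'): parent n7 fail=0; on 'b' 0 → fail=0;  out ∅∪∅=∅
  n13('ca'): parent n1 fail=0; on 'a' 0 → fail=7;  out ∅∪∅=∅
  n17('ad'): parent n7 fail=0; on 'd' 0 → fail=0;  out ∅∪∅=∅
  n3('ccc'): parent n2 fail=1; on 'c' 1 → fail=2;  out ∅∪∅=∅
  n9('abd'): parent n8 fail=0; on 'd' 0 → fail=0;  out ∅∪∅=∅
  n14('caa'): parent n13 fail=7; on 'a' 7→0 → fail=7;  out ∅∪∅=∅
  n18('adb'): parent n17 fail=0; on 'b' 0 → fail=0;  out {3}∪∅={3}
  n4('cccd'): parent n3 fail=2; on 'd' 2→1→0 → fail=0;  out ∅∪∅=∅
  n10('abdc'): parent n9 fail=0; on 'c' 0 → fail=1;  out ∅∪∅=∅
  n15('caad'): parent n14 fail=7; on 'd' 7 → fail=17;  out ∅∪∅=∅
  n5('cccda'): parent n4 fail=0; on 'a' 0 → fail=7;  out ∅∪∅=∅
  n11('abdcd'): parent n10 fail=1; on 'd' 1→0 → fail=0;  out ∅∪∅=∅
  n16('caadb'): parent n15 fail=17; on 'b' 17 → fail=18;  out {2}∪{3}={2,3}
  n6('cccdad'): parent n5 fail=7; on 'd' 7 → fail=17;  out {0}∪∅={0}
  n12('abdcda'): parent n11 fail=0; on 'a' 0 → fail=7;  out {1}∪∅={1}

Scan:
i=0 'd': node 0→0
i=1 'a': node 0→7
i=2 'd': node 7→17
i=3 'b': node 17→18  → match P3@[1:3]
i=4 'a': node 18→7 ·f
i=5 'd': node 7→17
i=6 'b': node 17→18  → match P3@[4:6]
i=7 'c': node 18→1 ·f
i=8 'c': node 1→2
i=9 'c': node 2→3
i=10 'd': node 3→4
i=11 'a': node 4→5
i=12 'd': node 5→6  → match P0@[7:12]
i=13 'c': node 6→1 ·f
i=14 'c': node 1→2
i=15 'c': node 2→3
i=16 'd': node 3→4
i=17 'a': node 4→5
i=18 'd': node 5→6  → match P0@[13:18]
i=19 'a': node 6→7 ·f
i=20 'c': node 7→1 ·f
i=21 'c': node 1→2
i=22 'c': node 2→3
i=23 'd': node 3→4
i=24 'a': node 4→5
i=25 'd': node 5→6  → match P0@[20:25]
i=26 'c': node 6→1 ·f
i=27 'c': node 1→2
i=28 'c': node 2→3
i=29 'd': node 3→4
i=30 'a': node 4→5
i=31 'd': node 5→6  → match P0@[26:31]
i=32 'c': node 6→1 ·f
i=33 'c': node 1→2
i=34 'c': node 2→3
i=35 'd': node 3→4
i=36 'a': node 4→5
i=37 'd': node 5→6  → match P0@[32:37]
i=38 'c': node 6→1 ·f
i=39 'a': node 1→13
i=40 'a': node 13→14
i=41 'd': node 14→15
i=42 'b': node 15→16  → match P2@[38:42],P3@[40:42]
i=43 'd': node 16→0 ·f
i=44 'd': node 0→0
i=45 'b': node 0→0
i=46 'c': node 0→1
i=47 'c': node 1→2
i=48 'c': node 2→3
i=49 'd': node 3→4
i=50 'a': node 4→5
i=51 'd': node 5→6  → match P0@[46:51]
i=52 'c': node 6→1 ·f
i=53 'a': node 1→13
i=54 'a': node 13→14
i=55 'd': node 14→15
i=56 'b': node 15→16  → match P2@[52:56],P3@[54:56]
i=57 'a': node 16→7 ·f
i=58 'd': node 7→17
i=59 'b': node 17→18  → match P3@[57:59]
i=60 'c': node 18→1 ·f
i=61 'd': node 1→0 ·f
i=62 'b': node 0→0
i=63 'd': node 0→0
i=64 'a': node 0→7
i=65 'd': node 7→17
i=66 'b': node 17→18  → match P3@[64:66]
i=67 'c': node 18→1 ·f
i=68 'a': node 1→13
i=69 'a': node 13→14
i=70 'd': node 14→15

Matches: [[3,3],[6,3],[12,0],[18,0],[25,0],[31,0],[37,0],[42,2],[42,3],[51,0],[56,2],[56,3],[59,3],[66,3]]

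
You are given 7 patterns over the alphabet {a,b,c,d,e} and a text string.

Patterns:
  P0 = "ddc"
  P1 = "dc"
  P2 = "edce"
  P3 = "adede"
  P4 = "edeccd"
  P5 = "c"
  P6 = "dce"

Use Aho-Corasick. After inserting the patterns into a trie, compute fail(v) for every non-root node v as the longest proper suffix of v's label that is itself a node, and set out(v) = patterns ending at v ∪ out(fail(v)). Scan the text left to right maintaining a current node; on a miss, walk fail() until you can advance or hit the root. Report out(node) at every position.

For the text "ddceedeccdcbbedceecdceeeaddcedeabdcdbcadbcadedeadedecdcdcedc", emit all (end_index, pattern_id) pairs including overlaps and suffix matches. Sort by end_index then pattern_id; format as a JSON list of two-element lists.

Build:
Trie (insert patterns):
  n0 'ε': a→9 c→18 d→1 e→5
  n1 'd': c→4 d→2
  n2 'dd': c→3
  n3 'ddc': ·  ←P0
  n4 'dc': e→19  ←P1
  n5 'e': d→6
  n6 'ed': c→7 e→14
  n7 'edc': e→8
  n8 'edce': ·  ←P2
  n9 'a': d→10
  n10 'ad': e→11
  n11 'ade': d→12
  n12 'aded': e→13
  n13 'adede': ·  ←P3
  n14 'ede': c→15
  n15 'edec': c→16
  n16 'edecc': d→17
  n17 'edeccd': ·  ←P4
  n18 'c': ·  ←P5
  n19 'dce': ·  ←P6

BFS fail/out derivation:
  fail(1) 'd': from fail(0)=0 chase 'd': 0 ⇒ 0;  out=∅∪out(0)=∅
  fail(5) 'e': from fail(0)=0 chase 'e': 0 ⇒ 0;  out=∅∪out(0)=∅
  fail(9) 'a': from fail(0)=0 chase 'a': 0 ⇒ 0;  out=∅∪out(0)=∅
  fail(18) 'c': from fail(0)=0 chase 'c': 0 ⇒ 0;  out={5}∪out(0)={5}
  fail(2) 'dd': from fail(1)=0 chase 'd': 0 ⇒ 1;  out=∅∪out(1)=∅
  fail(4) 'dc': from fail(1)=0 chase 'c': 0 ⇒ 18;  out={1}∪out(18)={1,5}
  fail(6) 'ed': from fail(5)=0 chase 'd': 0 ⇒ 1;  out=∅∪out(1)=∅
  fail(10) 'ad': from fail(9)=0 chase 'd': 0 ⇒ 1;  out=∅∪out(1)=∅
  fail(3) 'ddc': from fail(2)=1 chase 'c': 1 ⇒ 4;  out={0}∪out(4)={0,1,5}
  fail(7) 'edc': from fail(6)=1 chase 'c': 1 ⇒ 4;  out=∅∪out(4)={1,5}
  fail(11) 'ade': from fail(10)=1 chase 'e': 1→0 ⇒ 5;  out=∅∪out(5)=∅
  fail(14) 'ede': from fail(6)=1 chase 'e': 1→0 ⇒ 5;  out=∅∪out(5)=∅
  fail(19) 'dce': from fail(4)=18 chase 'e': 18→0 ⇒ 5;  out={6}∪out(5)={6}
  fail(8) 'edce': from fail(7)=4 chase 'e': 4 ⇒ 19;  out={2}∪out(19)={2,6}
  fail(12) 'aded': from fail(11)=5 chase 'd': 5 ⇒ 6;  out=∅∪out(6)=∅
  fail(15) 'edec': from fail(14)=5 chase 'c': 5→0 ⇒ 18;  out=∅∪out(18)={5}
  fail(13) 'adede': from fail(12)=6 chase 'e': 6 ⇒ 14;  out={3}∪out(14)={3}
  fail(16) 'edecc': from fail(15)=18 chase 'c': 18→0 ⇒ 18;  out=∅∪out(18)={5}
  fail(17) 'edeccd': from fail(16)=18 chase 'd': 18→0 ⇒ 1;  out={4}∪out(1)={4}

Run:
i=0 'd': node 0→1
i=1 'd': node 1→2
i=2 'c': node 2→3  emit P0@[0:2],P1@[1:2],P5@[2:2]
i=3 'e': node 3→19 ·f  emit P6@[1:3]
i=4 'e': node 19→5 ·f
i=5 'd': node 5→6
i=6 'e': node 6→14
i=7 'c': node 14→15  emit P5@[7:7]
i=8 'c': node 15→16  emit P5@[8:8]
i=9 'd': node 16→17  emit P4@[4:9]
i=10 'c': node 17→4 ·f  emit P1@[9:10],P5@[10:10]
i=11 'b': node 4→0 ·f
i=12 'b': node 0→0
i=13 'e': node 0→5
i=14 'd': node 5→6
i=15 'c': node 6→7  emit P1@[14:15],P5@[15:15]
i=16 'e': node 7→8  emit P2@[13:16],P6@[14:16]
i=17 'e': node 8→5 ·f
i=18 'c': node 5→18 ·f  emit P5@[18:18]
i=19 'd': node 18→1 ·f
i=20 'c': node 1→4  emit P1@[19:20],P5@[20:20]
i=21 'e': node 4→19  emit P6@[19:21]
i=22 'e': node 19→5 ·f
i=23 'e': node 5→5 ·f
i=24 'a': node 5→9 ·f
i=25 'd': node 9→10
i=26 'd': node 10→2 ·f
i=27 'c': node 2→3  emit P0@[25:27],P1@[26:27],P5@[27:27]
i=28 'e': node 3→19 ·f  emit P6@[26:28]
i=29 'd': node 19→6 ·f
i=30 'e': node 6→14
i=31 'a': node 14→9 ·f
i=32 'b': node 9→0 ·f
i=33 'd': node 0→1
i=34 'c': node 1→4  emit P1@[33:34],P5@[34:34]
i=35 'd': node 4→1 ·f
i=36 'b': node 1→0 ·f
i=37 'c': node 0→18  emit P5@[37:37]
i=38 'a': node 18→9 ·f
i=39 'd': node 9→10
i=40 'b': node 10→0 ·f
i=41 'c': node 0→18  emit P5@[41:41]
i=42 'a': node 18→9 ·f
i=43 'd': node 9→10
i=44 'e': node 10→11
i=45 'd': node 11→12
i=46 'e': node 12→13  emit P3@[42:46]
i=47 'a': node 13→9 ·f
i=48 'd': node 9→10
i=49 'e': node 10→11
i=50 'd': node 11→12
i=51 'e': node 12→13  emit P3@[47:51]
i=52 'c': node 13→15 ·f  emit P5@[52:52]
i=53 'd': node 15→1 ·f
i=54 'c': node 1→4  emit P1@[53:54],P5@[54:54]
i=55 'd': node 4→1 ·f
i=56 'c': node 1→4  emit P1@[55:56],P5@[56:56]
i=57 'e': node 4→19  emit P6@[55:57]
i=58 'd': node 19→6 ·f
i=59 'c': node 6→7  emit P1@[58:59],P5@[59:59]

Matches: [[2,0],[2,1],[2,5],[3,6],[7,5],[8,5],[9,4],[10,1],[10,5],[15,1],[15,5],[16,2],[16,6],[18,5],[20,1],[20,5],[21,6],[27,0],[27,1],[27,5],[28,6],[34,1],[34,5],[37,5],[41,5],[46,3],[51,3],[52,5],[54,1],[54,5],[56,1],[56,5],[57,6],[59,1],[59,5]]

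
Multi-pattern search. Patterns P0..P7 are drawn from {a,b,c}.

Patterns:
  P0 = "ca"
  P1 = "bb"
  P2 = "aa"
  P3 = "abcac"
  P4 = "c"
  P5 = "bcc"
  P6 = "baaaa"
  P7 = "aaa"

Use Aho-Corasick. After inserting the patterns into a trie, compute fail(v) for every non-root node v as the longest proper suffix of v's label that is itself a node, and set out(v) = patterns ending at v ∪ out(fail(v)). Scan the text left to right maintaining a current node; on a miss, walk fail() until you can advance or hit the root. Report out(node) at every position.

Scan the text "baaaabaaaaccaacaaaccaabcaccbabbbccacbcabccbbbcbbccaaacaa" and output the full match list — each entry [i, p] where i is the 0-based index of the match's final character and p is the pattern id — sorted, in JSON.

Build:
Trie nodes:
  n0 'ε': a→5 b→3 c→1
  n1 'c': a→2  ←P4
  n2 'ca': ·  ←P0
  n3 'b': a→13 b→4 c→11
  n4 'bb': ·  ←P1
  n5 'a': a→6 b→7
  n6 'aa': a→17  ←P2
  n7 'ab': c→8
  n8 'abc': a→9
  n9 'abca': c→10
  n10 'abcac': ·  ←P3
  n11 'bc': c→12
  n12 'bcc': ·  ←P5
  n13 'ba': a→14
  n14 'baa': a→15
  n15 'baaa': a→16
  n16 'baaaa': ·  ←P6
  n17 'aaa': ·  ←P7

Failure links (BFS by depth):
  n1('c'): parent n0 fail=0; on 'c' 0 → fail=0;  out {4}∪∅={4}
  n3('b'): parent n0 fail=0; on 'b' 0 → fail=0;  out ∅∪∅=∅
  n5('a'): parent n0 fail=0; on 'a' 0 → fail=0;  out ∅∪∅=∅
  n2('ca'): parent n1 fail=0; on 'a' 0 → fail=5;  out {0}∪∅={0}
  n4('bb'): parent n3 fail=0; on 'b' 0 → fail=3;  out {1}∪∅={1}
  n6('aa'): parent n5 fail=0; on 'a' 0 → fail=5;  out {2}∪∅={2}
  n7('ab'): parent n5 fail=0; on 'b' 0 → fail=3;  out ∅∪∅=∅
  n11('bc'): parent n3 fail=0; on 'c' 0 → fail=1;  out ∅∪{4}={4}
  n13('ba'): parent n3 fail=0; on 'a' 0 → fail=5;  out ∅∪∅=∅
  n8('abc'): parent n7 fail=3; on 'c' 3 → fail=11;  out ∅∪{4}={4}
  n12('bcc'): parent n11 fail=1; on 'c' 1→0 → fail=1;  out {5}∪{4}={4,5}
  n14('baa'): parent n13 fail=5; on 'a' 5 → fail=6;  out ∅∪{2}={2}
  n17('aaa'): parent n6 fail=5; on 'a' 5 → fail=6;  out {7}∪{2}={2,7}
  n9('abca'): parent n8 fail=11; on 'a' 11→1 → fail=2;  out ∅∪{0}={0}
  n15('baaa'): parent n14 fail=6; on 'a' 6 → fail=17;  out ∅∪{2,7}={2,7}
  n10('abcac'): parent n9 fail=2; on 'c' 2→5→0 → fail=1;  out {3}∪{4}={3,4}
  n16('baaaa'): parent n15 fail=17; on 'a' 17→6 → fail=17;  out {6}∪{2,7}={2,6,7}

Scan:
[0] read 'b'  n0⇒n3
[1] read 'a'  n3⇒n13
[2] read 'a'  n13⇒n14  emit P2@[1:2]
[3] read 'a'  n14⇒n15  emit P2@[2:3],P7@[1:3]
[4] read 'a'  n15⇒n16  emit P2@[3:4],P6@[0:4],P7@[2:4]
[5] read 'b'  n16⇒n7 (fail-walked)
[6] read 'a'  n7⇒n13 (fail-walked)
[7] read 'a'  n13⇒n14  emit P2@[6:7]
[8] read 'a'  n14⇒n15  emit P2@[7:8],P7@[6:8]
[9] read 'a'  n15⇒n16  emit P2@[8:9],P6@[5:9],P7@[7:9]
[10] read 'c'  n16⇒n1 (fail-walked)  emit P4@[10:10]
[11] read 'c'  n1⇒n1 (fail-walked)  emit P4@[11:11]
[12] read 'a'  n1⇒n2  emit P0@[11:12]
[13] read 'a'  n2⇒n6 (fail-walked)  emit P2@[12:13]
[14] read 'c'  n6⇒n1 (fail-walked)  emit P4@[14:14]
[15] read 'a'  n1⇒n2  emit P0@[14:15]
[16] read 'a'  n2⇒n6 (fail-walked)  emit P2@[15:16]
[17] read 'a'  n6⇒n17  emit P2@[16:17],P7@[15:17]
[18] read 'c'  n17⇒n1 (fail-walked)  emit P4@[18:18]
[19] read 'c'  n1⇒n1 (fail-walked)  emit P4@[19:19]
[20] read 'a'  n1⇒n2  emit P0@[19:20]
[21] read 'a'  n2⇒n6 (fail-walked)  emit P2@[20:21]
[22] read 'b'  n6⇒n7 (fail-walked)
[23] read 'c'  n7⇒n8  emit P4@[23:23]
[24] read 'a'  n8⇒n9  emit P0@[23:24]
[25] read 'c'  n9⇒n10  emit P3@[21:25],P4@[25:25]
[26] read 'c'  n10⇒n1 (fail-walked)  emit P4@[26:26]
[27] read 'b'  n1⇒n3 (fail-walked)
[28] read 'a'  n3⇒n13
[29] read 'b'  n13⇒n7 (fail-walked)
[30] read 'b'  n7⇒n4 (fail-walked)  emit P1@[29:30]
[31] read 'b'  n4⇒n4 (fail-walked)  emit P1@[30:31]
[32] read 'c'  n4⇒n11 (fail-walked)  emit P4@[32:32]
[33] read 'c'  n11⇒n12  emit P4@[33:33],P5@[31:33]
[34] read 'a'  n12⇒n2 (fail-walked)  emit P0@[33:34]
[35] read 'c'  n2⇒n1 (fail-walked)  emit P4@[35:35]
[36] read 'b'  n1⇒n3 (fail-walked)
[37] read 'c'  n3⇒n11  emit P4@[37:37]
[38] read 'a'  n11⇒n2 (fail-walked)  emit P0@[37:38]
[39] read 'b'  n2⇒n7 (fail-walked)
[40] read 'c'  n7⇒n8  emit P4@[40:40]
[41] read 'c'  n8⇒n12 (fail-walked)  emit P4@[41:41],P5@[39:41]
[42] read 'b'  n12⇒n3 (fail-walked)
[43] read 'b'  n3⇒n4  emit P1@[42:43]
[44] read 'b'  n4⇒n4 (fail-walked)  emit P1@[43:44]
[45] read 'c'  n4⇒n11 (fail-walked)  emit P4@[45:45]
[46] read 'b'  n11⇒n3 (fail-walked)
[47] read 'b'  n3⇒n4  emit P1@[46:47]
[48] read 'c'  n4⇒n11 (fail-walked)  emit P4@[48:48]
[49] read 'c'  n11⇒n12  emit P4@[49:49],P5@[47:49]
[50] read 'a'  n12⇒n2 (fail-walked)  emit P0@[49:50]
[51] read 'a'  n2⇒n6 (fail-walked)  emit P2@[50:51]
[52] read 'a'  n6⇒n17  emit P2@[51:52],P7@[50:52]
[53] read 'c'  n17⇒n1 (fail-walked)  emit P4@[53:53]
[54] read 'a'  n1⇒n2  emit P0@[53:54]
[55] read 'a'  n2⇒n6 (fail-walked)  emit P2@[54:55]

Result: [[2,2],[3,2],[3,7],[4,2],[4,6],[4,7],[7,2],[8,2],[8,7],[9,2],[9,6],[9,7],[10,4],[11,4],[12,0],[13,2],[14,4],[15,0],[16,2],[17,2],[17,7],[18,4],[19,4],[20,0],[21,2],[23,4],[24,0],[25,3],[25,4],[26,4],[30,1],[31,1],[32,4],[33,4],[33,5],[34,0],[35,4],[37,4],[38,0],[40,4],[41,4],[41,5],[43,1],[44,1],[45,4],[47,1],[48,4],[49,4],[49,5],[50,0],[51,2],[52,2],[52,7],[53,4],[54,0],[55,2]]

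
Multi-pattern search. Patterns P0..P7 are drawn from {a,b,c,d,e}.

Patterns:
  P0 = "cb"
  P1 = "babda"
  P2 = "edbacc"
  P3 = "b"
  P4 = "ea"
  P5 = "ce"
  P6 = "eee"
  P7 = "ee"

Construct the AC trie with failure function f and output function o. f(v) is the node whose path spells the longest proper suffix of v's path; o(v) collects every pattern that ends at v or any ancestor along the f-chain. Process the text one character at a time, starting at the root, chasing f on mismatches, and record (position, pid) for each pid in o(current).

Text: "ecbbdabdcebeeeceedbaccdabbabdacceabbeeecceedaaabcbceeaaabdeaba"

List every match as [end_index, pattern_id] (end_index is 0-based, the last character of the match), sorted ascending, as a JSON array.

Construct AC machine:
Trie (insert patterns):
  n0 'ε': b→3 c→1 e→8
  n1 'c': b→2 e→15
  n2 'cb': ·  [P0 ends]
  n3 'b': a→4  [P3 ends]
  n4 'ba': b→5
  n5 'bab': d→6
  n6 'babd': a→7
  n7 'babda': ·  [P1 ends]
  n8 'e': a→14 d→9 e→16
  n9 'ed': b→10
  n10 'edb': a→11
  n11 'edba': c→12
  n12 'edbac': c→13
  n13 'edbacc': ·  [P2 ends]
  n14 'ea': ·  [P4 ends]
  n15 'ce': ·  [P5 ends]
  n16 'ee': e→17  [P7 ends]
  n17 'eee': ·  [P6 ends]

BFS fail/out derivation:
  fail(1) 'c': from fail(0)=0 chase 'c': 0 ⇒ 0;  out=∅∪out(0)=∅
  fail(3) 'b': from fail(0)=0 chase 'b': 0 ⇒ 0;  out={3}∪out(0)={3}
  fail(8) 'e': from fail(0)=0 chase 'e': 0 ⇒ 0;  out=∅∪out(0)=∅
  fail(2) 'cb': from fail(1)=0 chase 'b': 0 ⇒ 3;  out={0}∪out(3)={0,3}
  fail(4) 'ba': from fail(3)=0 chase 'a': 0 ⇒ 0;  out=∅∪out(0)=∅
  fail(9) 'ed': from fail(8)=0 chase 'd': 0 ⇒ 0;  out=∅∪out(0)=∅
  fail(14) 'ea': from fail(8)=0 chase 'a': 0 ⇒ 0;  out={4}∪out(0)={4}
  fail(15) 'ce': from fail(1)=0 chase 'e': 0 ⇒ 8;  out={5}∪out(8)={5}
  fail(16) 'ee': from fail(8)=0 chase 'e': 0 ⇒ 8;  out={7}∪out(8)={7}
  fail(5) 'bab': from fail(4)=0 chase 'b': 0 ⇒ 3;  out=∅∪out(3)={3}
  fail(10) 'edb': from fail(9)=0 chase 'b': 0 ⇒ 3;  out=∅∪out(3)={3}
  fail(17) 'eee': from fail(16)=8 chase 'e': 8 ⇒ 16;  out={6}∪out(16)={6,7}
  fail(6) 'babd': from fail(5)=3 chase 'd': 3→0 ⇒ 0;  out=∅∪out(0)=∅
  fail(11) 'edba': from fail(10)=3 chase 'a': 3 ⇒ 4;  out=∅∪out(4)=∅
  fail(7) 'babda': from fail(6)=0 chase 'a': 0 ⇒ 0;  out={1}∪out(0)={1}
  fail(12) 'edbac': from fail(11)=4 chase 'c': 4→0 ⇒ 1;  out=∅∪out(1)=∅
  fail(13) 'edbacc': from fail(12)=1 chase 'c': 1→0 ⇒ 1;  out={2}∪out(1)={2}

Text stream:
i=0 'e': node 0→8
i=1 'c': node 8→1 (via fail)
i=2 'b': node 1→2  ** P0@[1:2],P3@[2:2]
i=3 'b': node 2→3 (via fail)  ** P3@[3:3]
i=4 'd': node 3→0 (via fail)
i=5 'a': node 0→0
i=6 'b': node 0→3  ** P3@[6:6]
i=7 'd': node 3→0 (via fail)
i=8 'c': node 0→1
i=9 'e': node 1→15  ** P5@[8:9]
i=10 'b': node 15→3 (via fail)  ** P3@[10:10]
i=11 'e': node 3→8 (via fail)
i=12 'e': node 8→16  ** P7@[11:12]
i=13 'e': node 16→17  ** P6@[11:13],P7@[12:13]
i=14 'c': node 17→1 (via fail)
i=15 'e': node 1→15  ** P5@[14:15]
i=16 'e': node 15→16 (via fail)  ** P7@[15:16]
i=17 'd': node 16→9 (via fail)
i=18 'b': node 9→10  ** P3@[18:18]
i=19 'a': node 10→11
i=20 'c': node 11→12
i=21 'c': node 12→13  ** P2@[16:21]
i=22 'd': node 13→0 (via fail)
i=23 'a': node 0→0
i=24 'b': node 0→3  ** P3@[24:24]
i=25 'b': node 3→3 (via fail)  ** P3@[25:25]
i=26 'a': node 3→4
i=27 'b': node 4→5  ** P3@[27:27]
i=28 'd': node 5→6
i=29 'a': node 6→7  ** P1@[25:29]
i=30 'c': node 7→1 (via fail)
i=31 'c': node 1→1 (via fail)
i=32 'e': node 1→15  ** P5@[31:32]
i=33 'a': node 15→14 (via fail)  ** P4@[32:33]
i=34 'b': node 14→3 (via fail)  ** P3@[34:34]
i=35 'b': node 3→3 (via fail)  ** P3@[35:35]
i=36 'e': node 3→8 (via fail)
i=37 'e': node 8→16  ** P7@[36:37]
i=38 'e': node 16→17  ** P6@[36:38],P7@[37:38]
i=39 'c': node 17→1 (via fail)
i=40 'c': node 1→1 (via fail)
i=41 'e': node 1→15  ** P5@[40:41]
i=42 'e': node 15→16 (via fail)  ** P7@[41:42]
i=43 'd': node 16→9 (via fail)
i=44 'a': node 9→0 (via fail)
i=45 'a': node 0→0
i=46 'a': node 0→0
i=47 'b': node 0→3  ** P3@[47:47]
i=48 'c': node 3→1 (via fail)
i=49 'b': node 1→2  ** P0@[48:49],P3@[49:49]
i=50 'c': node 2→1 (via fail)
i=51 'e': node 1→15  ** P5@[50:51]
i=52 'e': node 15→16 (via fail)  ** P7@[51:52]
i=53 'a': node 16→14 (via fail)  ** P4@[52:53]
i=54 'a': node 14→0 (via fail)
i=55 'a': node 0→0
i=56 'b': node 0→3  ** P3@[56:56]
i=57 'd': node 3→0 (via fail)
i=58 'e': node 0→8
i=59 'a': node 8→14  ** P4@[58:59]
i=60 'b': node 14→3 (via fail)  ** P3@[60:60]
i=61 'a': node 3→4

All matches (sorted): [[2,0],[2,3],[3,3],[6,3],[9,5],[10,3],[12,7],[13,6],[13,7],[15,5],[16,7],[18,3],[21,2],[24,3],[25,3],[27,3],[29,1],[32,5],[33,4],[34,3],[35,3],[37,7],[38,6],[38,7],[41,5],[42,7],[47,3],[49,0],[49,3],[51,5],[52,7],[53,4],[56,3],[59,4],[60,3]]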